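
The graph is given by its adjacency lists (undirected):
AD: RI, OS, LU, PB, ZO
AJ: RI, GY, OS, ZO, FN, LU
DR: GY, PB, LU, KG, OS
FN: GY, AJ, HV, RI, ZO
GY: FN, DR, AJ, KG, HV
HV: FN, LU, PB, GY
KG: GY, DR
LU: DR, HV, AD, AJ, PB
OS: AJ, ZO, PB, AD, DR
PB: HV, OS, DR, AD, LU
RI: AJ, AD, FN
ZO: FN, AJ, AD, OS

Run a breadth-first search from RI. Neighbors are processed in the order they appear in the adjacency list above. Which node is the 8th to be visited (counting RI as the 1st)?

LU

Visit RI; enqueue AJ, AD, FN → queue [AJ, AD, FN]
Visit AJ; enqueue GY, OS, ZO, LU → queue [AD, FN, GY, OS, ZO, LU]
Visit AD; enqueue PB → queue [FN, GY, OS, ZO, LU, PB]
Visit FN; enqueue HV → queue [GY, OS, ZO, LU, PB, HV]
Visit GY; enqueue DR, KG → queue [OS, ZO, LU, PB, HV, DR, KG]
Visit OS → queue [ZO, LU, PB, HV, DR, KG]
Visit ZO → queue [LU, PB, HV, DR, KG]
Visit LU → queue [PB, HV, DR, KG]
Visit PB → queue [HV, DR, KG]
Visit HV → queue [DR, KG]
Visit DR → queue [KG]
Visit KG → queue []

Visit order: RI, AJ, AD, FN, GY, OS, ZO, LU, PB, HV, DR, KG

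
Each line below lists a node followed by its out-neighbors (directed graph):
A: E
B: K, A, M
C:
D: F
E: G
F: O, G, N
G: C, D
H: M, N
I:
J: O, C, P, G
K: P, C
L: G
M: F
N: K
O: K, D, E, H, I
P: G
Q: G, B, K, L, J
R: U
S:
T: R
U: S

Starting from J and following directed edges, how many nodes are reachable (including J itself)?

13

BFS from J visits: J, C, G, O, P, D, E, H, I, K, F, M, N
Reachable nodes: 13 of 21 total.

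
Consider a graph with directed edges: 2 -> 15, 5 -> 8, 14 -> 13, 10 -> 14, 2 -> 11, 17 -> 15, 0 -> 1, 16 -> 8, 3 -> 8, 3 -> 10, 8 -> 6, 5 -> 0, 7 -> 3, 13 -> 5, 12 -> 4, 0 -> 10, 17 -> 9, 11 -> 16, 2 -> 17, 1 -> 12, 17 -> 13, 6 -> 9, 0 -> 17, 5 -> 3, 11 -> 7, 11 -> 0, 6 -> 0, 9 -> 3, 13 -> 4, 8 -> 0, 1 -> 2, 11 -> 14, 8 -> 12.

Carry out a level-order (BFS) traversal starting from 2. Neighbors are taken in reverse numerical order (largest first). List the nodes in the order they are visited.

Visit 2; enqueue 17, 15, 11 → queue [17, 15, 11]
Visit 17; enqueue 13, 9 → queue [15, 11, 13, 9]
Visit 15 → queue [11, 13, 9]
Visit 11; enqueue 16, 14, 7, 0 → queue [13, 9, 16, 14, 7, 0]
Visit 13; enqueue 5, 4 → queue [9, 16, 14, 7, 0, 5, 4]
Visit 9; enqueue 3 → queue [16, 14, 7, 0, 5, 4, 3]
Visit 16; enqueue 8 → queue [14, 7, 0, 5, 4, 3, 8]
Visit 14 → queue [7, 0, 5, 4, 3, 8]
Visit 7 → queue [0, 5, 4, 3, 8]
Visit 0; enqueue 10, 1 → queue [5, 4, 3, 8, 10, 1]
Visit 5 → queue [4, 3, 8, 10, 1]
Visit 4 → queue [3, 8, 10, 1]
Visit 3 → queue [8, 10, 1]
Visit 8; enqueue 12, 6 → queue [10, 1, 12, 6]
Visit 10 → queue [1, 12, 6]
Visit 1 → queue [12, 6]
Visit 12 → queue [6]
Visit 6 → queue []

2 → 17 → 15 → 11 → 13 → 9 → 16 → 14 → 7 → 0 → 5 → 4 → 3 → 8 → 10 → 1 → 12 → 6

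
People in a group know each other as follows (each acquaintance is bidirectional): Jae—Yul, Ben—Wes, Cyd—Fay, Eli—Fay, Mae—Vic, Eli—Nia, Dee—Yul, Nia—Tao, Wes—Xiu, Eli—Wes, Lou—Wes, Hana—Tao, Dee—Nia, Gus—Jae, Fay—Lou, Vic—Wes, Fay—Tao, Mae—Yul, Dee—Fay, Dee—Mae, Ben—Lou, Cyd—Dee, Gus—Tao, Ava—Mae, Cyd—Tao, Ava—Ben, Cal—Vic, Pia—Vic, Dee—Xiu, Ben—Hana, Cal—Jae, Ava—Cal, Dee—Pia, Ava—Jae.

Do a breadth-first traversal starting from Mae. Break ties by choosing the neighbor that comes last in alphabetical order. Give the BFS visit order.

Visit Mae; enqueue Yul, Vic, Dee, Ava → queue [Yul, Vic, Dee, Ava]
Visit Yul; enqueue Jae → queue [Vic, Dee, Ava, Jae]
Visit Vic; enqueue Wes, Pia, Cal → queue [Dee, Ava, Jae, Wes, Pia, Cal]
Visit Dee; enqueue Xiu, Nia, Fay, Cyd → queue [Ava, Jae, Wes, Pia, Cal, Xiu, Nia, Fay, Cyd]
Visit Ava; enqueue Ben → queue [Jae, Wes, Pia, Cal, Xiu, Nia, Fay, Cyd, Ben]
Visit Jae; enqueue Gus → queue [Wes, Pia, Cal, Xiu, Nia, Fay, Cyd, Ben, Gus]
Visit Wes; enqueue Lou, Eli → queue [Pia, Cal, Xiu, Nia, Fay, Cyd, Ben, Gus, Lou, Eli]
Visit Pia → queue [Cal, Xiu, Nia, Fay, Cyd, Ben, Gus, Lou, Eli]
Visit Cal → queue [Xiu, Nia, Fay, Cyd, Ben, Gus, Lou, Eli]
Visit Xiu → queue [Nia, Fay, Cyd, Ben, Gus, Lou, Eli]
Visit Nia; enqueue Tao → queue [Fay, Cyd, Ben, Gus, Lou, Eli, Tao]
Visit Fay → queue [Cyd, Ben, Gus, Lou, Eli, Tao]
Visit Cyd → queue [Ben, Gus, Lou, Eli, Tao]
Visit Ben; enqueue Hana → queue [Gus, Lou, Eli, Tao, Hana]
Visit Gus → queue [Lou, Eli, Tao, Hana]
Visit Lou → queue [Eli, Tao, Hana]
Visit Eli → queue [Tao, Hana]
Visit Tao → queue [Hana]
Visit Hana → queue []

Mae → Yul → Vic → Dee → Ava → Jae → Wes → Pia → Cal → Xiu → Nia → Fay → Cyd → Ben → Gus → Lou → Eli → Tao → Hana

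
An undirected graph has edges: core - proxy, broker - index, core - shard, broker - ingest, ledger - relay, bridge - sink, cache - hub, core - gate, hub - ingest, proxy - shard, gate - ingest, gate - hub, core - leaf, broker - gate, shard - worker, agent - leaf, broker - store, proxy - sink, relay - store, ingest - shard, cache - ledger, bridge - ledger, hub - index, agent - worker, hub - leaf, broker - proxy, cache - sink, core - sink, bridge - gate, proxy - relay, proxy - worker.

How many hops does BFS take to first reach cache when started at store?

Level 0: store
Level 1: broker, relay
Level 2: gate, index, ingest, ledger, proxy
Level 3: bridge, cache, core, hub, shard, sink, worker
Level 4: agent, leaf
cache first appears at level 3.

3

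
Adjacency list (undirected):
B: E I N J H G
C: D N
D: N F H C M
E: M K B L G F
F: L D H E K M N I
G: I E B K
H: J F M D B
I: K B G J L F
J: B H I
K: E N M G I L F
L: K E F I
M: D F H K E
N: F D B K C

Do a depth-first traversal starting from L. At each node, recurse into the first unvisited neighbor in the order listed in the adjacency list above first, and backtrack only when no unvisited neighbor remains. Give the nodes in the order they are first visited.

Visit L
L → K
K → E
E → M
M → D
D → N
N → F
F → H
H → J
J → B
B → I
I → G
N → C

L → K → E → M → D → N → F → H → J → B → I → G → C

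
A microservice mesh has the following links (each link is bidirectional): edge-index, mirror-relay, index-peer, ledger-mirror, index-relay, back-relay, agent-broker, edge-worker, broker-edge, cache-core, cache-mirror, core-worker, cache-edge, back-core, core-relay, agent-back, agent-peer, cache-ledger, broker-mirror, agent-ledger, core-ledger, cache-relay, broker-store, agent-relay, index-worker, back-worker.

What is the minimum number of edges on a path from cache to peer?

3

Level 0: cache
Level 1: core, edge, ledger, mirror, relay
Level 2: agent, back, broker, index, worker
Level 3: peer, store
peer first appears at level 3.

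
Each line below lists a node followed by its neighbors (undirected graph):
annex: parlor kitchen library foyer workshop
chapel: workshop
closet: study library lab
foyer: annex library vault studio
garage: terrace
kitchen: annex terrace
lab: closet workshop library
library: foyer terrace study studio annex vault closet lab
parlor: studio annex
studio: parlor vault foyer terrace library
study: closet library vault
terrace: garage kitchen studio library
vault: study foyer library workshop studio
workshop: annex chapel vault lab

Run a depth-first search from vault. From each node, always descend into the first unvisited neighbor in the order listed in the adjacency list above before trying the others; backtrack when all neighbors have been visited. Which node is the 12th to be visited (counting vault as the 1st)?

Visit vault
vault → study
study → closet
closet → library
library → foyer
foyer → annex
annex → parlor
parlor → studio
studio → terrace
terrace → garage
terrace → kitchen
annex → workshop
workshop → chapel
workshop → lab

Visit order: vault, study, closet, library, foyer, annex, parlor, studio, terrace, garage, kitchen, workshop, chapel, lab

workshop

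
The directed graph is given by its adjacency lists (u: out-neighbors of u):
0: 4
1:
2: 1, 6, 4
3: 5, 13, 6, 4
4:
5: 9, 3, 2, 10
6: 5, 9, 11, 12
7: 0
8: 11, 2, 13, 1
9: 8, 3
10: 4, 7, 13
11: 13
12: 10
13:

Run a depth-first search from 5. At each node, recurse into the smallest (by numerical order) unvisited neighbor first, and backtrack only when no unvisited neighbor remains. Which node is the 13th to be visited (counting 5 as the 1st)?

Visit 5
5 → 2
2 → 1
2 → 4
2 → 6
6 → 9
9 → 3
3 → 13
9 → 8
8 → 11
6 → 12
12 → 10
10 → 7
7 → 0

Visit order: 5, 2, 1, 4, 6, 9, 3, 13, 8, 11, 12, 10, 7, 0

7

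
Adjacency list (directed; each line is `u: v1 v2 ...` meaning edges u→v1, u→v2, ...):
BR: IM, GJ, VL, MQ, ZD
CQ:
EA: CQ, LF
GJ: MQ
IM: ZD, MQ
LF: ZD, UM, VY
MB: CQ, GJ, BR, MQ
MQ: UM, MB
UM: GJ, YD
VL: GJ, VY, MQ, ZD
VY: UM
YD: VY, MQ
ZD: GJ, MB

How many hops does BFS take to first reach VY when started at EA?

2

Level 0: EA
Level 1: CQ, LF
Level 2: UM, VY, ZD
Level 3: GJ, MB, YD
Level 4: BR, MQ
Level 5: IM, VL
VY first appears at level 2.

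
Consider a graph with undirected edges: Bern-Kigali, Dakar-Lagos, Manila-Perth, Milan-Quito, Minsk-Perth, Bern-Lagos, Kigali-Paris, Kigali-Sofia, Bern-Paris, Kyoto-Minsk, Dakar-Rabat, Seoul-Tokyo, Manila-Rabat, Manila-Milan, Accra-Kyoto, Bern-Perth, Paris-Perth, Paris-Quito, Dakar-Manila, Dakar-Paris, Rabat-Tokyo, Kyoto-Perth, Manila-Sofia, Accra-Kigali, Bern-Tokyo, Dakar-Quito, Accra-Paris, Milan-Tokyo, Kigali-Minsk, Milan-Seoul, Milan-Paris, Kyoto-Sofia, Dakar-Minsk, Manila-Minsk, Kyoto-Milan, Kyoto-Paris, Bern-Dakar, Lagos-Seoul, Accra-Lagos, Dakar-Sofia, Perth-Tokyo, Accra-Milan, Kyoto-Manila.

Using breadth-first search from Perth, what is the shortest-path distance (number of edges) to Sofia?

Level 0: Perth
Level 1: Bern, Kyoto, Manila, Minsk, Paris, Tokyo
Level 2: Accra, Dakar, Kigali, Lagos, Milan, Quito, Rabat, Seoul, Sofia
Sofia first appears at level 2.

2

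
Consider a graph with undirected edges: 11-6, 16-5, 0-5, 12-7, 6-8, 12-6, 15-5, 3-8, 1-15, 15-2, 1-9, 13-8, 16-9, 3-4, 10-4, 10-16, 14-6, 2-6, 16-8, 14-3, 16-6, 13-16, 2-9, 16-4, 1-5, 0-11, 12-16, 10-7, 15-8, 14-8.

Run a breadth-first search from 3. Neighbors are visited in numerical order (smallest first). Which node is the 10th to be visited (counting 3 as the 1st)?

7

Visit 3; enqueue 4, 8, 14 → queue [4, 8, 14]
Visit 4; enqueue 10, 16 → queue [8, 14, 10, 16]
Visit 8; enqueue 6, 13, 15 → queue [14, 10, 16, 6, 13, 15]
Visit 14 → queue [10, 16, 6, 13, 15]
Visit 10; enqueue 7 → queue [16, 6, 13, 15, 7]
Visit 16; enqueue 5, 9, 12 → queue [6, 13, 15, 7, 5, 9, 12]
Visit 6; enqueue 2, 11 → queue [13, 15, 7, 5, 9, 12, 2, 11]
Visit 13 → queue [15, 7, 5, 9, 12, 2, 11]
Visit 15; enqueue 1 → queue [7, 5, 9, 12, 2, 11, 1]
Visit 7 → queue [5, 9, 12, 2, 11, 1]
Visit 5; enqueue 0 → queue [9, 12, 2, 11, 1, 0]
Visit 9 → queue [12, 2, 11, 1, 0]
Visit 12 → queue [2, 11, 1, 0]
Visit 2 → queue [11, 1, 0]
Visit 11 → queue [1, 0]
Visit 1 → queue [0]
Visit 0 → queue []

Visit order: 3, 4, 8, 14, 10, 16, 6, 13, 15, 7, 5, 9, 12, 2, 11, 1, 0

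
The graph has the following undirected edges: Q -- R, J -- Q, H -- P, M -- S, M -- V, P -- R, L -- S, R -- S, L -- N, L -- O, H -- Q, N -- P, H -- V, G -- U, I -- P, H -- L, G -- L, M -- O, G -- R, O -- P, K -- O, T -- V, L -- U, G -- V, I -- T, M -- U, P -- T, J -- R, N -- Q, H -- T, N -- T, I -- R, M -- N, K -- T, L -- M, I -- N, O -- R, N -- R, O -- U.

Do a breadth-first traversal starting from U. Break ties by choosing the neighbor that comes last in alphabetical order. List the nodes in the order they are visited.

Visit U; enqueue O, M, L, G → queue [O, M, L, G]
Visit O; enqueue R, P, K → queue [M, L, G, R, P, K]
Visit M; enqueue V, S, N → queue [L, G, R, P, K, V, S, N]
Visit L; enqueue H → queue [G, R, P, K, V, S, N, H]
Visit G → queue [R, P, K, V, S, N, H]
Visit R; enqueue Q, J, I → queue [P, K, V, S, N, H, Q, J, I]
Visit P; enqueue T → queue [K, V, S, N, H, Q, J, I, T]
Visit K → queue [V, S, N, H, Q, J, I, T]
Visit V → queue [S, N, H, Q, J, I, T]
Visit S → queue [N, H, Q, J, I, T]
Visit N → queue [H, Q, J, I, T]
Visit H → queue [Q, J, I, T]
Visit Q → queue [J, I, T]
Visit J → queue [I, T]
Visit I → queue [T]
Visit T → queue []

U O M L G R P K V S N H Q J I T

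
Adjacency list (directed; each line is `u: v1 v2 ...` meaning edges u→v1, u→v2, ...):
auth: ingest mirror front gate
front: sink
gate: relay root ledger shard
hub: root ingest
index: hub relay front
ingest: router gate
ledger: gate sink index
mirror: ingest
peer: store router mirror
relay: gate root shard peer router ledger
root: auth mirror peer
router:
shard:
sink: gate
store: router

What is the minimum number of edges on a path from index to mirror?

Level 0: index
Level 1: front, hub, relay
Level 2: gate, ingest, ledger, peer, root, router, shard, sink
Level 3: auth, mirror, store
mirror first appears at level 3.

3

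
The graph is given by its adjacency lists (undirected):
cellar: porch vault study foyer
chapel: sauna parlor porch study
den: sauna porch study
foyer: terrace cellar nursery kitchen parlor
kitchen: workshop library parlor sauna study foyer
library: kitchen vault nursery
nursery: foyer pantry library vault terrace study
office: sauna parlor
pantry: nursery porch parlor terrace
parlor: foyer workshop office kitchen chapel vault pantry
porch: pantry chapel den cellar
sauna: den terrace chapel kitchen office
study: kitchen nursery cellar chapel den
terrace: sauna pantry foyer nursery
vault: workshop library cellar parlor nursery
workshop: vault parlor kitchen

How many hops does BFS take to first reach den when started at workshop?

Level 0: workshop
Level 1: kitchen, parlor, vault
Level 2: cellar, chapel, foyer, library, nursery, office, pantry, sauna, study
Level 3: den, porch, terrace
den first appears at level 3.

3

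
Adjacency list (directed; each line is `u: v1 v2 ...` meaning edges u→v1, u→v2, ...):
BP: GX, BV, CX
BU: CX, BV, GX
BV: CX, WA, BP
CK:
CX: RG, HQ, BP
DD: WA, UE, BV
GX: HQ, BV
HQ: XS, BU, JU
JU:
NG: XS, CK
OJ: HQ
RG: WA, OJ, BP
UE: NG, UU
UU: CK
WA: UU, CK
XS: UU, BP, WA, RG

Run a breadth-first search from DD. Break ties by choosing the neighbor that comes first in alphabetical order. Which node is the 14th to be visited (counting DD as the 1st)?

BU

Visit DD; enqueue BV, UE, WA → queue [BV, UE, WA]
Visit BV; enqueue BP, CX → queue [UE, WA, BP, CX]
Visit UE; enqueue NG, UU → queue [WA, BP, CX, NG, UU]
Visit WA; enqueue CK → queue [BP, CX, NG, UU, CK]
Visit BP; enqueue GX → queue [CX, NG, UU, CK, GX]
Visit CX; enqueue HQ, RG → queue [NG, UU, CK, GX, HQ, RG]
Visit NG; enqueue XS → queue [UU, CK, GX, HQ, RG, XS]
Visit UU → queue [CK, GX, HQ, RG, XS]
Visit CK → queue [GX, HQ, RG, XS]
Visit GX → queue [HQ, RG, XS]
Visit HQ; enqueue BU, JU → queue [RG, XS, BU, JU]
Visit RG; enqueue OJ → queue [XS, BU, JU, OJ]
Visit XS → queue [BU, JU, OJ]
Visit BU → queue [JU, OJ]
Visit JU → queue [OJ]
Visit OJ → queue []

Visit order: DD, BV, UE, WA, BP, CX, NG, UU, CK, GX, HQ, RG, XS, BU, JU, OJ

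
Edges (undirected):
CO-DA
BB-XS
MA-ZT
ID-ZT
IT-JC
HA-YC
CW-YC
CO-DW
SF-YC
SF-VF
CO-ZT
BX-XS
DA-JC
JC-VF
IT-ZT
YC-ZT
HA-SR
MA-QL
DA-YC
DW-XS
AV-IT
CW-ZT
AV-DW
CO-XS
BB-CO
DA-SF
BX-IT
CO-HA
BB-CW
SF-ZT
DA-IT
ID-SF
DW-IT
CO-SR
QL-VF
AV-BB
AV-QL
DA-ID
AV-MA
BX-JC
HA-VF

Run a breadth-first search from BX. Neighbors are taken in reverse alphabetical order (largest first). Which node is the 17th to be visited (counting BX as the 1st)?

Visit BX; enqueue XS, JC, IT → queue [XS, JC, IT]
Visit XS; enqueue DW, CO, BB → queue [JC, IT, DW, CO, BB]
Visit JC; enqueue VF, DA → queue [IT, DW, CO, BB, VF, DA]
Visit IT; enqueue ZT, AV → queue [DW, CO, BB, VF, DA, ZT, AV]
Visit DW → queue [CO, BB, VF, DA, ZT, AV]
Visit CO; enqueue SR, HA → queue [BB, VF, DA, ZT, AV, SR, HA]
Visit BB; enqueue CW → queue [VF, DA, ZT, AV, SR, HA, CW]
Visit VF; enqueue SF, QL → queue [DA, ZT, AV, SR, HA, CW, SF, QL]
Visit DA; enqueue YC, ID → queue [ZT, AV, SR, HA, CW, SF, QL, YC, ID]
Visit ZT; enqueue MA → queue [AV, SR, HA, CW, SF, QL, YC, ID, MA]
Visit AV → queue [SR, HA, CW, SF, QL, YC, ID, MA]
Visit SR → queue [HA, CW, SF, QL, YC, ID, MA]
Visit HA → queue [CW, SF, QL, YC, ID, MA]
Visit CW → queue [SF, QL, YC, ID, MA]
Visit SF → queue [QL, YC, ID, MA]
Visit QL → queue [YC, ID, MA]
Visit YC → queue [ID, MA]
Visit ID → queue [MA]
Visit MA → queue []

Visit order: BX, XS, JC, IT, DW, CO, BB, VF, DA, ZT, AV, SR, HA, CW, SF, QL, YC, ID, MA

YC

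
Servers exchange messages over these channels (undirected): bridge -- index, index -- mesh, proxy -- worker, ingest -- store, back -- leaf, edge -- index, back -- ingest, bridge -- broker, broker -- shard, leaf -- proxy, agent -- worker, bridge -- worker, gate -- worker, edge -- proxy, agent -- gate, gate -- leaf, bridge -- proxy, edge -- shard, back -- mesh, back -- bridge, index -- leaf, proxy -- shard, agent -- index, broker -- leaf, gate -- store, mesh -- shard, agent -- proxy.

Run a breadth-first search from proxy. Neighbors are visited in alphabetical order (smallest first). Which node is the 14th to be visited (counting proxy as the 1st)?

ingest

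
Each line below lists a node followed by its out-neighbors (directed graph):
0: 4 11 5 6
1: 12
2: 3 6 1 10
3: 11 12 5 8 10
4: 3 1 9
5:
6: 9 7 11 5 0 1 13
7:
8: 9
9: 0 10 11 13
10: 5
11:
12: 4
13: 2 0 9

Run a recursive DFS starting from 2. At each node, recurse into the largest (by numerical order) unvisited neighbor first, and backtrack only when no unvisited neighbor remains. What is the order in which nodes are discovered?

Visit 2
2 → 10
10 → 5
2 → 6
6 → 13
13 → 9
9 → 11
9 → 0
0 → 4
4 → 3
3 → 12
3 → 8
4 → 1
6 → 7

2, 10, 5, 6, 13, 9, 11, 0, 4, 3, 12, 8, 1, 7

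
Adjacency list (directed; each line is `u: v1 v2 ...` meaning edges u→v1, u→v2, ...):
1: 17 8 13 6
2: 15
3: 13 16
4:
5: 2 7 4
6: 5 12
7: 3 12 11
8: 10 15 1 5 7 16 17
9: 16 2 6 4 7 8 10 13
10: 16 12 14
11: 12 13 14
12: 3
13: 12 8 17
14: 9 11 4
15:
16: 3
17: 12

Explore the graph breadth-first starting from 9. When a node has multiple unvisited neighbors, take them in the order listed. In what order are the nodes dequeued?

Visit 9; enqueue 16, 2, 6, 4, 7, 8, 10, 13 → queue [16, 2, 6, 4, 7, 8, 10, 13]
Visit 16; enqueue 3 → queue [2, 6, 4, 7, 8, 10, 13, 3]
Visit 2; enqueue 15 → queue [6, 4, 7, 8, 10, 13, 3, 15]
Visit 6; enqueue 5, 12 → queue [4, 7, 8, 10, 13, 3, 15, 5, 12]
Visit 4 → queue [7, 8, 10, 13, 3, 15, 5, 12]
Visit 7; enqueue 11 → queue [8, 10, 13, 3, 15, 5, 12, 11]
Visit 8; enqueue 1, 17 → queue [10, 13, 3, 15, 5, 12, 11, 1, 17]
Visit 10; enqueue 14 → queue [13, 3, 15, 5, 12, 11, 1, 17, 14]
Visit 13 → queue [3, 15, 5, 12, 11, 1, 17, 14]
Visit 3 → queue [15, 5, 12, 11, 1, 17, 14]
Visit 15 → queue [5, 12, 11, 1, 17, 14]
Visit 5 → queue [12, 11, 1, 17, 14]
Visit 12 → queue [11, 1, 17, 14]
Visit 11 → queue [1, 17, 14]
Visit 1 → queue [17, 14]
Visit 17 → queue [14]
Visit 14 → queue []

9, 16, 2, 6, 4, 7, 8, 10, 13, 3, 15, 5, 12, 11, 1, 17, 14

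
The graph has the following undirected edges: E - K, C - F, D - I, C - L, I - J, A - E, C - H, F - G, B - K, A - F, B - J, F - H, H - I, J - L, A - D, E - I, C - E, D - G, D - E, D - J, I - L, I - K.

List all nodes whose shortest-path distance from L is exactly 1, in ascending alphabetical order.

C, I, J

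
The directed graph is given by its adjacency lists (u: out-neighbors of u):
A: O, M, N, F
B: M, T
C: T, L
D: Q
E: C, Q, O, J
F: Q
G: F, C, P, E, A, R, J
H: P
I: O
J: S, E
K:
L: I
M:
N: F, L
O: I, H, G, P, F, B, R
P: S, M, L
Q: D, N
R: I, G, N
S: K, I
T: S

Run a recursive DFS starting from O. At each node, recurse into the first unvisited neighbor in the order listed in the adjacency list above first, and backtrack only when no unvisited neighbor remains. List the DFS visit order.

Visit O
O → I
O → H
H → P
P → S
S → K
P → M
P → L
O → G
G → F
F → Q
Q → D
Q → N
G → C
C → T
G → E
E → J
G → A
G → R
O → B

O, I, H, P, S, K, M, L, G, F, Q, D, N, C, T, E, J, A, R, B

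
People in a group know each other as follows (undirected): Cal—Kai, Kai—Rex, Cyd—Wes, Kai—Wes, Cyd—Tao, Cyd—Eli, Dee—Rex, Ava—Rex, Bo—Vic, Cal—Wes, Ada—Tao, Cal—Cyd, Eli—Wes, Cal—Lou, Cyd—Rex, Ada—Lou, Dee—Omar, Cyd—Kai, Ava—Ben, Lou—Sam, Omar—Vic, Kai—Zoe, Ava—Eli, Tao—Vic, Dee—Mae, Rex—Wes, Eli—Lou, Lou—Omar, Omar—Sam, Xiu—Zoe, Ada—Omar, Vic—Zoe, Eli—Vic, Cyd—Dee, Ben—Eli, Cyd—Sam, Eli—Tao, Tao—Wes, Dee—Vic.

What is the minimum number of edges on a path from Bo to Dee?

Level 0: Bo
Level 1: Vic
Level 2: Dee, Eli, Omar, Tao, Zoe
Level 3: Ada, Ava, Ben, Cyd, Kai, Lou, Mae, Rex, Sam, Wes, Xiu
Level 4: Cal
Dee first appears at level 2.

2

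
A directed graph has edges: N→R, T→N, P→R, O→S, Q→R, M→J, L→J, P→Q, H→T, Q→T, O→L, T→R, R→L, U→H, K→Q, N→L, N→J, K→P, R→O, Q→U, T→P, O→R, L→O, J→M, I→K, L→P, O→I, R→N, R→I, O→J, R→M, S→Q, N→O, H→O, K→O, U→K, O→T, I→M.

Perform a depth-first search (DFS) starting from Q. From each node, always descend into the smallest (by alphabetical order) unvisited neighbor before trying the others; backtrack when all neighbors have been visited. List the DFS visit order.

Visit Q
Q → R
R → I
I → K
K → O
O → J
J → M
O → L
L → P
O → S
O → T
T → N
Q → U
U → H

Q, R, I, K, O, J, M, L, P, S, T, N, U, H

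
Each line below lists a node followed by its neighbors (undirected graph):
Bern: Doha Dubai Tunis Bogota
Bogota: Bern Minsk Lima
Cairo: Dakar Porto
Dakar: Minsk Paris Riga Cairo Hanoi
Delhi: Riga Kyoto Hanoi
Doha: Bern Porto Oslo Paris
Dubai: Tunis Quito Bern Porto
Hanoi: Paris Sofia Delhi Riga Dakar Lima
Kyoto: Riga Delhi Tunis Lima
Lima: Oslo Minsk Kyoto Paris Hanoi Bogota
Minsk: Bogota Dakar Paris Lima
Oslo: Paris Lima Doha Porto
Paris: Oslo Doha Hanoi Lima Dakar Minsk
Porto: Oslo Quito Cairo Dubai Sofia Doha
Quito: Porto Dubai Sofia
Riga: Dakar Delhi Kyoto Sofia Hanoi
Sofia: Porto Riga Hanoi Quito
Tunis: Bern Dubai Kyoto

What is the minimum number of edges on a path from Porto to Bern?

2

Level 0: Porto
Level 1: Cairo, Doha, Dubai, Oslo, Quito, Sofia
Level 2: Bern, Dakar, Hanoi, Lima, Paris, Riga, Tunis
Level 3: Bogota, Delhi, Kyoto, Minsk
Bern first appears at level 2.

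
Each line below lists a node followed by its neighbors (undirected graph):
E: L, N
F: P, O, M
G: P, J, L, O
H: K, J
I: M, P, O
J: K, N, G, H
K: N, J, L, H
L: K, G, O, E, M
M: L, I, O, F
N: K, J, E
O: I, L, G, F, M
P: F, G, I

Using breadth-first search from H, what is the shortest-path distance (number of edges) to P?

3

Level 0: H
Level 1: J, K
Level 2: G, L, N
Level 3: E, M, O, P
Level 4: F, I
P first appears at level 3.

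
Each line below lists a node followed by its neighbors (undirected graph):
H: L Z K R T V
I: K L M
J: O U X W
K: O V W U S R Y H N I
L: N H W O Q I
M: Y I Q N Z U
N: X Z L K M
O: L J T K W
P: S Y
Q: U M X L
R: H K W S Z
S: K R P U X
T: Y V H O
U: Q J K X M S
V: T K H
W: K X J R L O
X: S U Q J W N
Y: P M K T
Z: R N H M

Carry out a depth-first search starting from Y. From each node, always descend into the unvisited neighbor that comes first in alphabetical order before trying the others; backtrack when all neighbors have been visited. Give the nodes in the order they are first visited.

Y -> K -> H -> L -> I -> M -> N -> X -> J -> O -> T -> V -> W -> R -> S -> P -> U -> Q -> Z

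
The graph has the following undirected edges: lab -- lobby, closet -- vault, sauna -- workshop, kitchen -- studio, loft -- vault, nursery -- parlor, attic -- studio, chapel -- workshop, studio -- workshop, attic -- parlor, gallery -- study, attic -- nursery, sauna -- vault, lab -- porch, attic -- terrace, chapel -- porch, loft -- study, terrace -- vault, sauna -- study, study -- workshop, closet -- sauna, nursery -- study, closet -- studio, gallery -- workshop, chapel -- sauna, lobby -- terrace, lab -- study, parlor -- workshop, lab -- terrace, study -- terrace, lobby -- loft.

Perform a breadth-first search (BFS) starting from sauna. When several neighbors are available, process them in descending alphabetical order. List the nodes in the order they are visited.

Visit sauna; enqueue workshop, vault, study, closet, chapel → queue [workshop, vault, study, closet, chapel]
Visit workshop; enqueue studio, parlor, gallery → queue [vault, study, closet, chapel, studio, parlor, gallery]
Visit vault; enqueue terrace, loft → queue [study, closet, chapel, studio, parlor, gallery, terrace, loft]
Visit study; enqueue nursery, lab → queue [closet, chapel, studio, parlor, gallery, terrace, loft, nursery, lab]
Visit closet → queue [chapel, studio, parlor, gallery, terrace, loft, nursery, lab]
Visit chapel; enqueue porch → queue [studio, parlor, gallery, terrace, loft, nursery, lab, porch]
Visit studio; enqueue kitchen, attic → queue [parlor, gallery, terrace, loft, nursery, lab, porch, kitchen, attic]
Visit parlor → queue [gallery, terrace, loft, nursery, lab, porch, kitchen, attic]
Visit gallery → queue [terrace, loft, nursery, lab, porch, kitchen, attic]
Visit terrace; enqueue lobby → queue [loft, nursery, lab, porch, kitchen, attic, lobby]
Visit loft → queue [nursery, lab, porch, kitchen, attic, lobby]
Visit nursery → queue [lab, porch, kitchen, attic, lobby]
Visit lab → queue [porch, kitchen, attic, lobby]
Visit porch → queue [kitchen, attic, lobby]
Visit kitchen → queue [attic, lobby]
Visit attic → queue [lobby]
Visit lobby → queue []

sauna → workshop → vault → study → closet → chapel → studio → parlor → gallery → terrace → loft → nursery → lab → porch → kitchen → attic → lobby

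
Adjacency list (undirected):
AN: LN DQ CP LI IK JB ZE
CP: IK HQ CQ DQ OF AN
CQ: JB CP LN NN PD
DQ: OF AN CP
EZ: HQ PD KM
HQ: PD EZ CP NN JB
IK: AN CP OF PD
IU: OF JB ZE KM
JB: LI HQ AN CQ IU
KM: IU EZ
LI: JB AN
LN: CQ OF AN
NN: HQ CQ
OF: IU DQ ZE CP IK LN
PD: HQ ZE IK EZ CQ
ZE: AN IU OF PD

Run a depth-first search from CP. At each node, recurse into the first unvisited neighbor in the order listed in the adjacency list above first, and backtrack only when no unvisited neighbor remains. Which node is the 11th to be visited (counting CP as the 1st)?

Visit CP
CP → IK
IK → AN
AN → LN
LN → CQ
CQ → JB
JB → LI
JB → HQ
HQ → PD
PD → ZE
ZE → IU
IU → OF
OF → DQ
IU → KM
KM → EZ
HQ → NN

Visit order: CP, IK, AN, LN, CQ, JB, LI, HQ, PD, ZE, IU, OF, DQ, KM, EZ, NN

IU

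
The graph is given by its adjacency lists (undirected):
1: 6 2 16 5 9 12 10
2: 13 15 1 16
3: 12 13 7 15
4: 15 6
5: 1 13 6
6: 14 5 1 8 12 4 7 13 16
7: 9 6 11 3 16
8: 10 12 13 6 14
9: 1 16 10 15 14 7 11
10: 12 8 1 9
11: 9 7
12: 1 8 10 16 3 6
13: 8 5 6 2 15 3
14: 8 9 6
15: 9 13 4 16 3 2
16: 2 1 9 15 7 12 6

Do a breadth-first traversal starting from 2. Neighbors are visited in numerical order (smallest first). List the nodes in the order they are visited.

Visit 2; enqueue 1, 13, 15, 16 → queue [1, 13, 15, 16]
Visit 1; enqueue 5, 6, 9, 10, 12 → queue [13, 15, 16, 5, 6, 9, 10, 12]
Visit 13; enqueue 3, 8 → queue [15, 16, 5, 6, 9, 10, 12, 3, 8]
Visit 15; enqueue 4 → queue [16, 5, 6, 9, 10, 12, 3, 8, 4]
Visit 16; enqueue 7 → queue [5, 6, 9, 10, 12, 3, 8, 4, 7]
Visit 5 → queue [6, 9, 10, 12, 3, 8, 4, 7]
Visit 6; enqueue 14 → queue [9, 10, 12, 3, 8, 4, 7, 14]
Visit 9; enqueue 11 → queue [10, 12, 3, 8, 4, 7, 14, 11]
Visit 10 → queue [12, 3, 8, 4, 7, 14, 11]
Visit 12 → queue [3, 8, 4, 7, 14, 11]
Visit 3 → queue [8, 4, 7, 14, 11]
Visit 8 → queue [4, 7, 14, 11]
Visit 4 → queue [7, 14, 11]
Visit 7 → queue [14, 11]
Visit 14 → queue [11]
Visit 11 → queue []

2, 1, 13, 15, 16, 5, 6, 9, 10, 12, 3, 8, 4, 7, 14, 11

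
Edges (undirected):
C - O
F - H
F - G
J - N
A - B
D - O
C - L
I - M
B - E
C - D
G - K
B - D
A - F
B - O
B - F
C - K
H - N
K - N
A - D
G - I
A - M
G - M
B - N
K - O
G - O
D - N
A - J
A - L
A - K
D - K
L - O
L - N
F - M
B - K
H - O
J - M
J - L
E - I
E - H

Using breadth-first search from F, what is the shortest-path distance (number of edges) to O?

Level 0: F
Level 1: A, B, G, H, M
Level 2: D, E, I, J, K, L, N, O
Level 3: C
O first appears at level 2.

2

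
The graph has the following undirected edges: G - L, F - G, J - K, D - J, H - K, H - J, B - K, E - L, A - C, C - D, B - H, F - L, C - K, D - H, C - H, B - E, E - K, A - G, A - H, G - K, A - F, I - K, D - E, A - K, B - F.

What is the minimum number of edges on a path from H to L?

3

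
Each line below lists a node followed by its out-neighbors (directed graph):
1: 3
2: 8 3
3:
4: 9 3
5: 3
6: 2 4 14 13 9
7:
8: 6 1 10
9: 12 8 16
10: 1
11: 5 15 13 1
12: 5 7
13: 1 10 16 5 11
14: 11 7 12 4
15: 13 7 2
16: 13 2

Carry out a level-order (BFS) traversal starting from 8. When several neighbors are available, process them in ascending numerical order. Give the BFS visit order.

8 -> 1 -> 6 -> 10 -> 3 -> 2 -> 4 -> 9 -> 13 -> 14 -> 12 -> 16 -> 5 -> 11 -> 7 -> 15

Visit 8; enqueue 1, 6, 10 → queue [1, 6, 10]
Visit 1; enqueue 3 → queue [6, 10, 3]
Visit 6; enqueue 2, 4, 9, 13, 14 → queue [10, 3, 2, 4, 9, 13, 14]
Visit 10 → queue [3, 2, 4, 9, 13, 14]
Visit 3 → queue [2, 4, 9, 13, 14]
Visit 2 → queue [4, 9, 13, 14]
Visit 4 → queue [9, 13, 14]
Visit 9; enqueue 12, 16 → queue [13, 14, 12, 16]
Visit 13; enqueue 5, 11 → queue [14, 12, 16, 5, 11]
Visit 14; enqueue 7 → queue [12, 16, 5, 11, 7]
Visit 12 → queue [16, 5, 11, 7]
Visit 16 → queue [5, 11, 7]
Visit 5 → queue [11, 7]
Visit 11; enqueue 15 → queue [7, 15]
Visit 7 → queue [15]
Visit 15 → queue []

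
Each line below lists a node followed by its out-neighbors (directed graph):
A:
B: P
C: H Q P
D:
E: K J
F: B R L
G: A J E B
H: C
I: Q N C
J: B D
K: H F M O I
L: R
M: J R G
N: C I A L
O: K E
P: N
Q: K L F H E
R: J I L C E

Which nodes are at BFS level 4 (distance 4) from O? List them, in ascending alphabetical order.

Level 0: O
Level 1: E, K
Level 2: F, H, I, J, M
Level 3: B, C, D, G, L, N, Q, R
Level 4: A, P

A, P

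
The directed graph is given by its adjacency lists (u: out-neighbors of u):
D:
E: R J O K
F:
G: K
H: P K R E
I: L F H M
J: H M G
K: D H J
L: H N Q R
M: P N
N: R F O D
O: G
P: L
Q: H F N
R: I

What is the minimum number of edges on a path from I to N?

Level 0: I
Level 1: F, H, L, M
Level 2: E, K, N, P, Q, R
Level 3: D, J, O
Level 4: G
N first appears at level 2.

2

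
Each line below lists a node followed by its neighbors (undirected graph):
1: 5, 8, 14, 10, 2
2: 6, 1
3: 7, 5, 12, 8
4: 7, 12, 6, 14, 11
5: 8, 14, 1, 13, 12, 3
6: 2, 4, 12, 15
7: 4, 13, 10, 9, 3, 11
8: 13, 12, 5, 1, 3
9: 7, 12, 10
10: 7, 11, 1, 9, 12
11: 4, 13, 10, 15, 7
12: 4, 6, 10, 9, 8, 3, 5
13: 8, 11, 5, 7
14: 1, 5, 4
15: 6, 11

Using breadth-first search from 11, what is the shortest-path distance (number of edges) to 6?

2

Level 0: 11
Level 1: 4, 7, 10, 13, 15
Level 2: 1, 3, 5, 6, 8, 9, 12, 14
Level 3: 2
6 first appears at level 2.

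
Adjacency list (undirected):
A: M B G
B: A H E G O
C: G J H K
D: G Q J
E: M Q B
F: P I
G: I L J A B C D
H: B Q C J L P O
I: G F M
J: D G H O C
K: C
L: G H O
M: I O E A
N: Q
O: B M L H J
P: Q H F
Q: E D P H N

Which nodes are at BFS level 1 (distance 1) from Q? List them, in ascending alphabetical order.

D, E, H, N, P

Level 0: Q
Level 1: D, E, H, N, P
Level 2: B, C, F, G, J, L, M, O
Level 3: A, I, K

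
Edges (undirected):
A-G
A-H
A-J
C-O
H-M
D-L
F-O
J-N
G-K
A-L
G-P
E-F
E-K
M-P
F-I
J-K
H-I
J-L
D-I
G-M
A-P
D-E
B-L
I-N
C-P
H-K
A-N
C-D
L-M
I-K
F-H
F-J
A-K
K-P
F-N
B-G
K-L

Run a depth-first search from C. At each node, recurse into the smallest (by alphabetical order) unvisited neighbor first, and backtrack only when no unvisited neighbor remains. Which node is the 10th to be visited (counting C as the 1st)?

Visit C
C → D
D → E
E → F
F → H
H → A
A → G
G → B
B → L
L → J
J → K
K → I
I → N
K → P
P → M
F → O

Visit order: C, D, E, F, H, A, G, B, L, J, K, I, N, P, M, O

J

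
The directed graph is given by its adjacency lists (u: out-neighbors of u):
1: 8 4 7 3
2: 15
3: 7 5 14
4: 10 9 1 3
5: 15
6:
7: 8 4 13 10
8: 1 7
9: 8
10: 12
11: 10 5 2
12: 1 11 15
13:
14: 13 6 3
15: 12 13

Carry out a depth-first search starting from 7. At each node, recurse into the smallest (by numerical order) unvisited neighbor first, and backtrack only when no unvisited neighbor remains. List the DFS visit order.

Visit 7
7 → 4
4 → 1
1 → 3
3 → 5
5 → 15
15 → 12
12 → 11
11 → 2
11 → 10
15 → 13
3 → 14
14 → 6
1 → 8
4 → 9

7, 4, 1, 3, 5, 15, 12, 11, 2, 10, 13, 14, 6, 8, 9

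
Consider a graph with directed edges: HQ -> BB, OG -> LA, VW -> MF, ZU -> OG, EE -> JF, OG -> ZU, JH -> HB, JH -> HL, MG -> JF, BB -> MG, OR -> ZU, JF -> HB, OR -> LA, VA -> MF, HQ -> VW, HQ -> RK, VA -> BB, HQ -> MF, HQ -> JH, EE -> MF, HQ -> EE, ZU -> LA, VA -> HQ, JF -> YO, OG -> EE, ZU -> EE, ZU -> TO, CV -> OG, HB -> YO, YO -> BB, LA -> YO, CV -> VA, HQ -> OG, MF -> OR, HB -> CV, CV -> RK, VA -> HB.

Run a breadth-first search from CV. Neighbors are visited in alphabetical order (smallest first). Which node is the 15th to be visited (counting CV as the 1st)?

MG

Visit CV; enqueue OG, RK, VA → queue [OG, RK, VA]
Visit OG; enqueue EE, LA, ZU → queue [RK, VA, EE, LA, ZU]
Visit RK → queue [VA, EE, LA, ZU]
Visit VA; enqueue BB, HB, HQ, MF → queue [EE, LA, ZU, BB, HB, HQ, MF]
Visit EE; enqueue JF → queue [LA, ZU, BB, HB, HQ, MF, JF]
Visit LA; enqueue YO → queue [ZU, BB, HB, HQ, MF, JF, YO]
Visit ZU; enqueue TO → queue [BB, HB, HQ, MF, JF, YO, TO]
Visit BB; enqueue MG → queue [HB, HQ, MF, JF, YO, TO, MG]
Visit HB → queue [HQ, MF, JF, YO, TO, MG]
Visit HQ; enqueue JH, VW → queue [MF, JF, YO, TO, MG, JH, VW]
Visit MF; enqueue OR → queue [JF, YO, TO, MG, JH, VW, OR]
Visit JF → queue [YO, TO, MG, JH, VW, OR]
Visit YO → queue [TO, MG, JH, VW, OR]
Visit TO → queue [MG, JH, VW, OR]
Visit MG → queue [JH, VW, OR]
Visit JH; enqueue HL → queue [VW, OR, HL]
Visit VW → queue [OR, HL]
Visit OR → queue [HL]
Visit HL → queue []

Visit order: CV, OG, RK, VA, EE, LA, ZU, BB, HB, HQ, MF, JF, YO, TO, MG, JH, VW, OR, HL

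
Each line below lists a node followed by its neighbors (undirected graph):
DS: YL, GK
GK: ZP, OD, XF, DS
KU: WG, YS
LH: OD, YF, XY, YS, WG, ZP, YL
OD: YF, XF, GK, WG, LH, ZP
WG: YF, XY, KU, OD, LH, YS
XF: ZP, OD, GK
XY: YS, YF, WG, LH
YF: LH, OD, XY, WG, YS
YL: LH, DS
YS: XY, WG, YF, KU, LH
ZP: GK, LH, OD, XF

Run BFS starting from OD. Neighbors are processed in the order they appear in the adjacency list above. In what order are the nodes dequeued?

OD → YF → XF → GK → WG → LH → ZP → XY → YS → DS → KU → YL

Visit OD; enqueue YF, XF, GK, WG, LH, ZP → queue [YF, XF, GK, WG, LH, ZP]
Visit YF; enqueue XY, YS → queue [XF, GK, WG, LH, ZP, XY, YS]
Visit XF → queue [GK, WG, LH, ZP, XY, YS]
Visit GK; enqueue DS → queue [WG, LH, ZP, XY, YS, DS]
Visit WG; enqueue KU → queue [LH, ZP, XY, YS, DS, KU]
Visit LH; enqueue YL → queue [ZP, XY, YS, DS, KU, YL]
Visit ZP → queue [XY, YS, DS, KU, YL]
Visit XY → queue [YS, DS, KU, YL]
Visit YS → queue [DS, KU, YL]
Visit DS → queue [KU, YL]
Visit KU → queue [YL]
Visit YL → queue []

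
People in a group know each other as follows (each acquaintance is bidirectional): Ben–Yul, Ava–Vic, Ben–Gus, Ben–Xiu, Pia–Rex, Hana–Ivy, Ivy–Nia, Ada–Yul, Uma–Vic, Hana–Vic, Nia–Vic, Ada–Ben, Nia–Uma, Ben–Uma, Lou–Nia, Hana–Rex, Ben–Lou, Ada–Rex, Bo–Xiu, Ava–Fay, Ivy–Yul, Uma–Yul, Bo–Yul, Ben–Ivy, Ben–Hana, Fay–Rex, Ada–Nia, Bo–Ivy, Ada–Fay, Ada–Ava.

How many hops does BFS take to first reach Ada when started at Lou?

2

Level 0: Lou
Level 1: Ben, Nia
Level 2: Ada, Gus, Hana, Ivy, Uma, Vic, Xiu, Yul
Level 3: Ava, Bo, Fay, Rex
Level 4: Pia
Ada first appears at level 2.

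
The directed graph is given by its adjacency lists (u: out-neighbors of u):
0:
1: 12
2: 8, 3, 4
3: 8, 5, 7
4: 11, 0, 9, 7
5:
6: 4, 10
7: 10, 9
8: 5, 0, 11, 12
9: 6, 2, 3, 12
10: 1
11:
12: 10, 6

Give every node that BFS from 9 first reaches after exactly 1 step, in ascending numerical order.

2, 3, 6, 12

Level 0: 9
Level 1: 2, 3, 6, 12
Level 2: 4, 5, 7, 8, 10
Level 3: 0, 1, 11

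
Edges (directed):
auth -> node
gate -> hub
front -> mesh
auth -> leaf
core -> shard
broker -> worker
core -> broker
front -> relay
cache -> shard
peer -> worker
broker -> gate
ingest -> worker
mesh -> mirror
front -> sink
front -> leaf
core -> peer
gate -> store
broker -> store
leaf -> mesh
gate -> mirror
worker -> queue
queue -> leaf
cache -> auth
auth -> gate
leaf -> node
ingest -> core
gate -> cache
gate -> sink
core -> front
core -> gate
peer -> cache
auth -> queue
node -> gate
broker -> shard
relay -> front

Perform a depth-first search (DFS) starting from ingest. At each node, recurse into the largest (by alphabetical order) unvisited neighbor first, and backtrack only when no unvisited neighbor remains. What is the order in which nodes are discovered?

Visit ingest
ingest → worker
worker → queue
queue → leaf
leaf → node
node → gate
gate → store
gate → sink
gate → mirror
gate → hub
gate → cache
cache → shard
cache → auth
leaf → mesh
ingest → core
core → peer
core → front
front → relay
core → broker

ingest → worker → queue → leaf → node → gate → store → sink → mirror → hub → cache → shard → auth → mesh → core → peer → front → relay → broker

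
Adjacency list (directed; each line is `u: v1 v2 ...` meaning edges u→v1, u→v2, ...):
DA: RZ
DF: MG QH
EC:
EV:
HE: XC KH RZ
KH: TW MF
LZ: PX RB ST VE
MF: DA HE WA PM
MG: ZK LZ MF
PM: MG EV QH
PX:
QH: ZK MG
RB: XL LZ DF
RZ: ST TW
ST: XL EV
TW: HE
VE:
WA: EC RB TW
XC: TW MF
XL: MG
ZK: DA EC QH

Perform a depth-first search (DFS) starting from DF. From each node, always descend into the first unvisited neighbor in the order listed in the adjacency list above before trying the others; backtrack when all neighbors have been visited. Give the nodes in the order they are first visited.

DF -> MG -> ZK -> DA -> RZ -> ST -> XL -> EV -> TW -> HE -> XC -> MF -> WA -> EC -> RB -> LZ -> PX -> VE -> PM -> QH -> KH

Visit DF
DF → MG
MG → ZK
ZK → DA
DA → RZ
RZ → ST
ST → XL
ST → EV
RZ → TW
TW → HE
HE → XC
XC → MF
MF → WA
WA → EC
WA → RB
RB → LZ
LZ → PX
LZ → VE
MF → PM
PM → QH
HE → KH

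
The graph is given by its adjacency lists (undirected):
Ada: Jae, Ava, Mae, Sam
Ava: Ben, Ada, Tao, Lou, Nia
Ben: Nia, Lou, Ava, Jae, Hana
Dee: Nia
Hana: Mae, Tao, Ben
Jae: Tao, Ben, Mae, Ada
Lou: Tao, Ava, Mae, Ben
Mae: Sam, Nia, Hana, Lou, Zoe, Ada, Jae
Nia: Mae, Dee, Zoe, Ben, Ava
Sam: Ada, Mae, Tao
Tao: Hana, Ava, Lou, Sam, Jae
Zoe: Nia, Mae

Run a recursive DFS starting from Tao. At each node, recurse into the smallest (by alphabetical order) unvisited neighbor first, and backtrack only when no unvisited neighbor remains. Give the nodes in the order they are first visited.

Tao → Ava → Ada → Jae → Ben → Hana → Mae → Lou → Nia → Dee → Zoe → Sam

Visit Tao
Tao → Ava
Ava → Ada
Ada → Jae
Jae → Ben
Ben → Hana
Hana → Mae
Mae → Lou
Mae → Nia
Nia → Dee
Nia → Zoe
Mae → Sam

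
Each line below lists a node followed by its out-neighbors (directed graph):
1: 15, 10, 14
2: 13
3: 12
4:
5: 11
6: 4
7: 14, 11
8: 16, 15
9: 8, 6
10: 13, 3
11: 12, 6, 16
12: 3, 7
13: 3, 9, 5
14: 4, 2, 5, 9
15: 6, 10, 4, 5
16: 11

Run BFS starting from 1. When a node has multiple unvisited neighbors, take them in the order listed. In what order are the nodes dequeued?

1, 15, 10, 14, 6, 4, 5, 13, 3, 2, 9, 11, 12, 8, 16, 7

Visit 1; enqueue 15, 10, 14 → queue [15, 10, 14]
Visit 15; enqueue 6, 4, 5 → queue [10, 14, 6, 4, 5]
Visit 10; enqueue 13, 3 → queue [14, 6, 4, 5, 13, 3]
Visit 14; enqueue 2, 9 → queue [6, 4, 5, 13, 3, 2, 9]
Visit 6 → queue [4, 5, 13, 3, 2, 9]
Visit 4 → queue [5, 13, 3, 2, 9]
Visit 5; enqueue 11 → queue [13, 3, 2, 9, 11]
Visit 13 → queue [3, 2, 9, 11]
Visit 3; enqueue 12 → queue [2, 9, 11, 12]
Visit 2 → queue [9, 11, 12]
Visit 9; enqueue 8 → queue [11, 12, 8]
Visit 11; enqueue 16 → queue [12, 8, 16]
Visit 12; enqueue 7 → queue [8, 16, 7]
Visit 8 → queue [16, 7]
Visit 16 → queue [7]
Visit 7 → queue []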